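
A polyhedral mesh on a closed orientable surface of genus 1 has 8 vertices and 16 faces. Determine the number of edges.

For a closed orientable surface of genus 1, χ = 2 − 2·1 = 0.
E = V + F − (0) = 8 + 16 − (0) = 24.

24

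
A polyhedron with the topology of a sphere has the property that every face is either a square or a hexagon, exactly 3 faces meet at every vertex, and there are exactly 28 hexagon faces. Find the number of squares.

6

Let x be the number of squares; then F = 28 + x.
Edge–face incidences: 2E = 6·28 + 4·x = 168 + 4x.
Every vertex has degree 3, so 3V = 2E.
Euler: V − E + F = 2 ⇒ (2E)/3 − E + (28 + x) = 2.
Multiply by 6: 2·(2E) − 3·(2E) + 6·(28 + x) = 12, i.e. 168 + 6x − (168 + 4x) = 12.
Collecting terms: 2x = 12, so x = 6.
Then 2E = 168 + 4·6 = 192, so E = 96, V = 2E/3 = 64, F = 28 + 6 = 34.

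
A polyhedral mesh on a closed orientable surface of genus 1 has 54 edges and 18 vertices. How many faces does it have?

For a closed orientable surface of genus 1, χ = 2 − 2·1 = 0.
F = 0 − V + E = 0 − 18 + 54 = 36.

36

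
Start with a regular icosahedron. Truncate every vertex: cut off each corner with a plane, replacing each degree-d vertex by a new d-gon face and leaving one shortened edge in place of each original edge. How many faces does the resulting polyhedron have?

The base solid has V = 12, E = 30, F = 20.
Truncation replaces each original edge-end by a new vertex, so V′ = 2E = 60.
Each original edge survives, and each old vertex of degree d contributes d new edges; summing degrees gives Σd = 2E, so E′ = E + 2E = 3E = 90.
Each original face survives and each original vertex becomes one new face: F′ = F + V = 32.

32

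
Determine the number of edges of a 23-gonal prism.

69

A prism on an n-gon has two n-gon bases and n rectangular sides: V = 2·23 = 46, E = 3·23 = 69, F = 23 + 2 = 25.
Check: V − E + F = 46 − 69 + 25 = 2.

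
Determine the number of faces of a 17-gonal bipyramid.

A bipyramid over an n-gon has 2n triangular faces and n + 2 vertices: V = 17 + 2 = 19, E = 3·17 = 51, F = 2·17 = 34.

34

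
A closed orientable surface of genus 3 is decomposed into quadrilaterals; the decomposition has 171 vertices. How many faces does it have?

χ = 2 − 2·3 = -4, and every face is a square so 4F = 2E.
V − E + F = -4 with E = 4F/2 gives 171 − (4/2 − 1)·F = -4, so F = 175 and E = 350.

175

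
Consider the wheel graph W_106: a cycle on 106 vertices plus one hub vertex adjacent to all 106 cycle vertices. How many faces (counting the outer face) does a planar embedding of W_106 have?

W_106 has V = 106 + 1 = 107 vertices and E = 2·106 = 212 edges.
By Euler's formula F = 2 − V + E = 2 − 107 + 212 = 107.

107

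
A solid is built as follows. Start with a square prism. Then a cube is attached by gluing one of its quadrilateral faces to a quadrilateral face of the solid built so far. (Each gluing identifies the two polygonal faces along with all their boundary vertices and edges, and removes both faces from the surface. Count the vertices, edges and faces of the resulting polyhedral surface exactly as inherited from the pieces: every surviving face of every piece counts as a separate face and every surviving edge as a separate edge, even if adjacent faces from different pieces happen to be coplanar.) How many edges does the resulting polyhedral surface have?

A square prism: V=8, E=12, F=6.
Attach a cube (V=8, E=12, F=6) along a 4-gon: merge 4 vertices and 4 edges, delete both glued faces → V=12, E=20, F=10.
Check: V − E + F = 12 − 20 + 10 = 2.

20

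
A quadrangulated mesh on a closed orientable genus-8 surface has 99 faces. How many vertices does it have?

χ = 2 − 2·8 = -14, and every face is a square so 4F = 2E.
E = 4·99/2 = 198. Then V = -14 + E − F = -14 + 198 − 99 = 85.

85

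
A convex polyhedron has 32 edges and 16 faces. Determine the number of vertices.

18

Here V − E + F = 2.
V = 2 + E − F = 2 + 32 − 16 = 18.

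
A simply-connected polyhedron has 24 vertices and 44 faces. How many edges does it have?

Here V − E + F = 2.
E = V + F − (2) = 24 + 44 − (2) = 66.

66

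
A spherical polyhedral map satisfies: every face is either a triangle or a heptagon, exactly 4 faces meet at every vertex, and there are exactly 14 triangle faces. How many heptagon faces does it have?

2

Let x be the number of heptagons; then F = 14 + x.
Edge–face incidences: 2E = 3·14 + 7·x = 42 + 7x.
Every vertex has degree 4, so 4V = 2E.
Euler: V − E + F = 2 ⇒ (2E)/4 − E + (14 + x) = 2.
Multiply by 8: 2·(2E) − 4·(2E) + 8·(14 + x) = 16, i.e. 112 + 8x − 2·(42 + 7x) = 16.
Collecting terms: −6x + 28 = 16, so −6x = −12, so x = 2.
Then 2E = 42 + 7·2 = 56, so E = 28, V = 2E/4 = 14, F = 14 + 2 = 16.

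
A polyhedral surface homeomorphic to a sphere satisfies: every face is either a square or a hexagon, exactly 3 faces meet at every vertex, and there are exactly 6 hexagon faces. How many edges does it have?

30

Let x be the number of squares; then F = 6 + x.
Edge–face incidences: 2E = 6·6 + 4·x = 36 + 4x.
Every vertex has degree 3, so 3V = 2E.
Euler: V − E + F = 2 ⇒ (2E)/3 − E + (6 + x) = 2.
Multiply by 6: 2·(2E) − 3·(2E) + 6·(6 + x) = 12, i.e. 36 + 6x − (36 + 4x) = 12.
Collecting terms: 2x = 12, so x = 6.
Then 2E = 36 + 4·6 = 60, so E = 30, V = 2E/3 = 20, F = 6 + 6 = 12.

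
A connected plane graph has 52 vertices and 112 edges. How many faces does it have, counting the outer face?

Euler's formula for a connected plane graph: V − E + F = 2, so F = 2 − 52 + 112 = 62.

62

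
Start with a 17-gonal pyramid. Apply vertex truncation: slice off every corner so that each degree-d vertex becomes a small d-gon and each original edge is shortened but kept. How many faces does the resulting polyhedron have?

36

The base solid has V = 18, E = 34, F = 18.
Truncation replaces each original edge-end by a new vertex, so V′ = 2E = 68.
Each original edge survives, and each old vertex of degree d contributes d new edges; summing degrees gives Σd = 2E, so E′ = E + 2E = 3E = 102.
Each original face survives and each original vertex becomes one new face: F′ = F + V = 36.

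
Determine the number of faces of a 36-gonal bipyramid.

A bipyramid over an n-gon has 2n triangular faces and n + 2 vertices: V = 36 + 2 = 38, E = 3·36 = 108, F = 2·36 = 72.

72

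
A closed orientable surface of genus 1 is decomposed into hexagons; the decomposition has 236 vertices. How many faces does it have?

χ = 2 − 2·1 = 0, and every face is a hexagon so 6F = 2E.
V − E + F = 0 with E = 6F/2 gives 236 − (6/2 − 1)·F = 0, so F = 118 and E = 354.

118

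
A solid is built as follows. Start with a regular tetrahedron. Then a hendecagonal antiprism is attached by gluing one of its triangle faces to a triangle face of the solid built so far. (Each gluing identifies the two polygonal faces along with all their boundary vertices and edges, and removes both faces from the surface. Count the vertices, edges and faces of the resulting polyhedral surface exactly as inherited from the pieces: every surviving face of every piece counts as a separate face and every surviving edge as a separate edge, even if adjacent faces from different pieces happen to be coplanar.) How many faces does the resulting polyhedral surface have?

A regular tetrahedron: V=4, E=6, F=4.
Attach a hendecagonal antiprism (V=22, E=44, F=24) along a 3-gon: merge 3 vertices and 3 edges, delete both glued faces → V=23, E=47, F=26.
Check: V − E + F = 23 − 47 + 26 = 2.

26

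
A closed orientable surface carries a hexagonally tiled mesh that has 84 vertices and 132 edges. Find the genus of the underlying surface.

3

Every face is a hexagon and each edge borders two faces, so 6F = 2·132, giving F = 44.
χ = V − E + F = 84 − 132 + 44 = -4.
For a closed orientable surface χ = 2 − 2g, so g = (2 − (-4))/2 = 3.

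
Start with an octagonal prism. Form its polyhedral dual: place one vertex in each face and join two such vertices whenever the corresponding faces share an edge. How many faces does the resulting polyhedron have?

The base solid has V = 16, E = 24, F = 10.
The dual swaps V and F and preserves E: V′ = F = 10, E′ = E = 24, F′ = V = 16.

16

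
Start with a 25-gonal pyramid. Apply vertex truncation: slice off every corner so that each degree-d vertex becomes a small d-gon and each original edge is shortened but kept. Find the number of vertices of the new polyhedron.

The base solid has V = 26, E = 50, F = 26.
Truncation replaces each original edge-end by a new vertex, so V′ = 2E = 100.
Each original edge survives, and each old vertex of degree d contributes d new edges; summing degrees gives Σd = 2E, so E′ = E + 2E = 3E = 150.
Each original face survives and each original vertex becomes one new face: F′ = F + V = 52.

100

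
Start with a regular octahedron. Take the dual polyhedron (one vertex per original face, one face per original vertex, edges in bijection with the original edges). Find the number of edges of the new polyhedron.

12

The base solid has V = 6, E = 12, F = 8.
The dual swaps V and F and preserves E: V′ = F = 8, E′ = E = 12, F′ = V = 6.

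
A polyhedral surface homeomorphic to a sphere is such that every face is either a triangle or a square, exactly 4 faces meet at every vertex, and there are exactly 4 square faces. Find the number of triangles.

Let x be the number of triangles; then F = 4 + x.
Edge–face incidences: 2E = 4·4 + 3·x = 16 + 3x.
Every vertex has degree 4, so 4V = 2E.
Euler: V − E + F = 2 ⇒ (2E)/4 − E + (4 + x) = 2.
Multiply by 8: 2·(2E) − 4·(2E) + 8·(4 + x) = 16, i.e. 32 + 8x − 2·(16 + 3x) = 16.
Collecting terms: 2x = 16, so x = 8.
Then 2E = 16 + 3·8 = 40, so E = 20, V = 2E/4 = 10, F = 4 + 8 = 12.

8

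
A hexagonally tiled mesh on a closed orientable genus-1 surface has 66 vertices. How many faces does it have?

33

χ = 2 − 2·1 = 0, and every face is a hexagon so 6F = 2E.
V − E + F = 0 with E = 6F/2 gives 66 − (6/2 − 1)·F = 0, so F = 33 and E = 99.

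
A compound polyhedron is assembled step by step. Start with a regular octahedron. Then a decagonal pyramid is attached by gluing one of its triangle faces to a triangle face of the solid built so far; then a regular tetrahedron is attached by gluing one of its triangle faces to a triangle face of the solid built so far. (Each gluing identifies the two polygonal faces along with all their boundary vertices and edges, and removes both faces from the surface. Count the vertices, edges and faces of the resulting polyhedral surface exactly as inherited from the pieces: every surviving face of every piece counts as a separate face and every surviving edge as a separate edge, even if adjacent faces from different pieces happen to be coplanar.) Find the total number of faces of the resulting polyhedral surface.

A regular octahedron: V=6, E=12, F=8.
Attach a decagonal pyramid (V=11, E=20, F=11) along a 3-gon: merge 3 vertices and 3 edges, delete both glued faces → V=14, E=29, F=17.
Attach a regular tetrahedron (V=4, E=6, F=4) along a 3-gon: merge 3 vertices and 3 edges, delete both glued faces → V=15, E=32, F=19.
Check: V − E + F = 15 − 32 + 19 = 2.

19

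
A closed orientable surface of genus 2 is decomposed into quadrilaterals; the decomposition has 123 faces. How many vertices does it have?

121

χ = 2 − 2·2 = -2, and every face is a square so 4F = 2E.
E = 4·123/2 = 246. Then V = -2 + E − F = -2 + 246 − 123 = 121.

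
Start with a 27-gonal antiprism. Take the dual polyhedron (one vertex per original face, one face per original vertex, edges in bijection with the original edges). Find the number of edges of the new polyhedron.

108

The base solid has V = 54, E = 108, F = 56.
The dual swaps V and F and preserves E: V′ = F = 56, E′ = E = 108, F′ = V = 54.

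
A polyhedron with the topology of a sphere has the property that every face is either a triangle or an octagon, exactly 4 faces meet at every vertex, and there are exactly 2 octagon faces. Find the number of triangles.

16

Let x be the number of triangles; then F = 2 + x.
Edge–face incidences: 2E = 8·2 + 3·x = 16 + 3x.
Every vertex has degree 4, so 4V = 2E.
Euler: V − E + F = 2 ⇒ (2E)/4 − E + (2 + x) = 2.
Multiply by 8: 2·(2E) − 4·(2E) + 8·(2 + x) = 16, i.e. 16 + 8x − 2·(16 + 3x) = 16.
Collecting terms: 2x − 16 = 16, so 2x = 32, so x = 16.
Then 2E = 16 + 3·16 = 64, so E = 32, V = 2E/4 = 16, F = 2 + 16 = 18.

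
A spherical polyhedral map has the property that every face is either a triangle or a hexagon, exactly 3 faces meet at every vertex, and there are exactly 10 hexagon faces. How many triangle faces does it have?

Let x be the number of triangles; then F = 10 + x.
Edge–face incidences: 2E = 6·10 + 3·x = 60 + 3x.
Every vertex has degree 3, so 3V = 2E.
Euler: V − E + F = 2 ⇒ (2E)/3 − E + (10 + x) = 2.
Multiply by 6: 2·(2E) − 3·(2E) + 6·(10 + x) = 12, i.e. 60 + 6x − (60 + 3x) = 12.
Collecting terms: 3x = 12, so x = 4.
Then 2E = 60 + 3·4 = 72, so E = 36, V = 2E/3 = 24, F = 10 + 4 = 14.

4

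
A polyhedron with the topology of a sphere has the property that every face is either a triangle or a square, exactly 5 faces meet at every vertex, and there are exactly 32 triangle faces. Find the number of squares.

Let x be the number of squares; then F = 32 + x.
Edge–face incidences: 2E = 3·32 + 4·x = 96 + 4x.
Every vertex has degree 5, so 5V = 2E.
Euler: V − E + F = 2 ⇒ (2E)/5 − E + (32 + x) = 2.
Multiply by 10: 2·(2E) − 5·(2E) + 10·(32 + x) = 20, i.e. 320 + 10x − 3·(96 + 4x) = 20.
Collecting terms: −2x + 32 = 20, so −2x = −12, so x = 6.
Then 2E = 96 + 4·6 = 120, so E = 60, V = 2E/5 = 24, F = 32 + 6 = 38.

6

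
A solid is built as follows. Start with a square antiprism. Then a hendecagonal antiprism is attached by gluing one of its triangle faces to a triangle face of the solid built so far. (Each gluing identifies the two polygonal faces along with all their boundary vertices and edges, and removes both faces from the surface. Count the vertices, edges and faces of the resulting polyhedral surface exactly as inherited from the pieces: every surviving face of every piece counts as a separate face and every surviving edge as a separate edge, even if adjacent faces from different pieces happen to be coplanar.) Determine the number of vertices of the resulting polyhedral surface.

27

A square antiprism: V=8, E=16, F=10.
Attach a hendecagonal antiprism (V=22, E=44, F=24) along a 3-gon: merge 3 vertices and 3 edges, delete both glued faces → V=27, E=57, F=32.
Check: V − E + F = 27 − 57 + 32 = 2.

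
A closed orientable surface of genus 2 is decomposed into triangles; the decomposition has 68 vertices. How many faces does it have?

140

χ = 2 − 2·2 = -2, and every face is a triangle so 3F = 2E.
V − E + F = -2 with E = 3F/2 gives 68 − (3/2 − 1)·F = -2, so F = 140 and E = 210.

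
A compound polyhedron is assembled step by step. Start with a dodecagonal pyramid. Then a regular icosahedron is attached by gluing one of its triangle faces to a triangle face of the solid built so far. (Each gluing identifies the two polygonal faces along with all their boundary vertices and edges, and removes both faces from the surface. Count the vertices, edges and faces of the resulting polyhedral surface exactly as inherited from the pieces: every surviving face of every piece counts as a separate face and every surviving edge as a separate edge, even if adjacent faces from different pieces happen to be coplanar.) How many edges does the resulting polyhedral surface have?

A dodecagonal pyramid: V=13, E=24, F=13.
Attach a regular icosahedron (V=12, E=30, F=20) along a 3-gon: merge 3 vertices and 3 edges, delete both glued faces → V=22, E=51, F=31.
Check: V − E + F = 22 − 51 + 31 = 2.

51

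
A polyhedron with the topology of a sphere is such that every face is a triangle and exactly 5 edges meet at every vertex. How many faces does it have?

20

Each face has 3 edges and each edge borders two faces, so 2E = 3F.
Each vertex has degree 5, so 5V = 2E and hence V = 3F/5.
Euler: V − E + F = 2 ⇒ (3F/5) − (3F/2) + F = 2.
Multiply by 10: (6 − 15 + 10)F = 20, i.e. 1F = 20.
So F = 20, E = 3·20/2 = 30, V = 3·20/5 = 12.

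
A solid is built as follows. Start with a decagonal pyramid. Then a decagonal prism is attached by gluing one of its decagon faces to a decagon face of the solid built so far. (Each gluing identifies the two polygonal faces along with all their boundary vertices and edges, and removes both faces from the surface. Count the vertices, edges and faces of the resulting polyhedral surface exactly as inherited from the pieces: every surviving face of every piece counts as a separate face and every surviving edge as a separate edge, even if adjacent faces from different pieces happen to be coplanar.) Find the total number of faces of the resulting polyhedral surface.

21

A decagonal pyramid: V=11, E=20, F=11.
Attach a decagonal prism (V=20, E=30, F=12) along a 10-gon: merge 10 vertices and 10 edges, delete both glued faces → V=21, E=40, F=21.
Check: V − E + F = 21 − 40 + 21 = 2.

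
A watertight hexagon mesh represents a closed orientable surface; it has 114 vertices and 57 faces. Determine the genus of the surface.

1

Every face is a hexagon, so 2E = 6·57 = 342, giving E = 171.
χ = V − E + F = 114 − 171 + 57 = 0.
For a closed orientable surface χ = 2 − 2g, so g = (2 − (0))/2 = 1.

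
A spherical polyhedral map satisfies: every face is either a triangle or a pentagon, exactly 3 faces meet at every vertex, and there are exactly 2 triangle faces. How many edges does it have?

Let x be the number of pentagons; then F = 2 + x.
Edge–face incidences: 2E = 3·2 + 5·x = 6 + 5x.
Every vertex has degree 3, so 3V = 2E.
Euler: V − E + F = 2 ⇒ (2E)/3 − E + (2 + x) = 2.
Multiply by 6: 2·(2E) − 3·(2E) + 6·(2 + x) = 12, i.e. 12 + 6x − (6 + 5x) = 12.
Collecting terms: x + 6 = 12, so x = 6.
Then 2E = 6 + 5·6 = 36, so E = 18, V = 2E/3 = 12, F = 2 + 6 = 8.

18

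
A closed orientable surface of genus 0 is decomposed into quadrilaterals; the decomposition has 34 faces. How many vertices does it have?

χ = 2 − 2·0 = 2, and every face is a square so 4F = 2E.
E = 4·34/2 = 68. Then V = 2 + E − F = 2 + 68 − 34 = 36.

36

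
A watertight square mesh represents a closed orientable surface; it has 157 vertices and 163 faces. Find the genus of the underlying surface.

4

Every face is a square, so 2E = 4·163 = 652, giving E = 326.
χ = V − E + F = 157 − 326 + 163 = -6.
For a closed orientable surface χ = 2 − 2g, so g = (2 − (-6))/2 = 4.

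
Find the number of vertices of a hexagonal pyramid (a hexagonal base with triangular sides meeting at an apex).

7

A pyramid on an n-gon base has one n-gon and n triangles: V = 6 + 1 = 7, E = 2·6 = 12, F = 6 + 1 = 7.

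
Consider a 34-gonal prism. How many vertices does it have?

68

A prism on an n-gon has two n-gon bases and n rectangular sides: V = 2·34 = 68, E = 3·34 = 102, F = 34 + 2 = 36.
Check: V − E + F = 68 − 102 + 36 = 2.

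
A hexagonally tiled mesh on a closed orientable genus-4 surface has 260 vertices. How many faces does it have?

133

χ = 2 − 2·4 = -6, and every face is a hexagon so 6F = 2E.
V − E + F = -6 with E = 6F/2 gives 260 − (6/2 − 1)·F = -6, so F = 133 and E = 399.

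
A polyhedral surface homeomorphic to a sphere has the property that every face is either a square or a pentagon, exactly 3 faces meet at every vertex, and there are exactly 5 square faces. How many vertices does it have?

10

Let x be the number of pentagons; then F = 5 + x.
Edge–face incidences: 2E = 4·5 + 5·x = 20 + 5x.
Every vertex has degree 3, so 3V = 2E.
Euler: V − E + F = 2 ⇒ (2E)/3 − E + (5 + x) = 2.
Multiply by 6: 2·(2E) − 3·(2E) + 6·(5 + x) = 12, i.e. 30 + 6x − (20 + 5x) = 12.
Collecting terms: x + 10 = 12, so x = 2.
Then 2E = 20 + 5·2 = 30, so E = 15, V = 2E/3 = 10, F = 5 + 2 = 7.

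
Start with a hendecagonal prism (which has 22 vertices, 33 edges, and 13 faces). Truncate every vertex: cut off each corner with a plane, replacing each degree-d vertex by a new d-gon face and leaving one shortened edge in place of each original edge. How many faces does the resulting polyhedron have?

Truncation replaces each original edge-end by a new vertex, so V′ = 2E = 66.
Each original edge survives, and each old vertex of degree d contributes d new edges; summing degrees gives Σd = 2E, so E′ = E + 2E = 3E = 99.
Each original face survives and each original vertex becomes one new face: F′ = F + V = 35.

35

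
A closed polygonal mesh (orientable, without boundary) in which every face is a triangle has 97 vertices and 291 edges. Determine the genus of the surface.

1

Every face is a triangle and each edge borders two faces, so 3F = 2·291, giving F = 194.
χ = V − E + F = 97 − 291 + 194 = 0.
For a closed orientable surface χ = 2 − 2g, so g = (2 − (0))/2 = 1.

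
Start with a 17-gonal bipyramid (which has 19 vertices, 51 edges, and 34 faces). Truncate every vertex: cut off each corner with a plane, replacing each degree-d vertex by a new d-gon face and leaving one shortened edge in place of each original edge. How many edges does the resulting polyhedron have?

153

Truncation replaces each original edge-end by a new vertex, so V′ = 2E = 102.
Each original edge survives, and each old vertex of degree d contributes d new edges; summing degrees gives Σd = 2E, so E′ = E + 2E = 3E = 153.
Each original face survives and each original vertex becomes one new face: F′ = F + V = 53.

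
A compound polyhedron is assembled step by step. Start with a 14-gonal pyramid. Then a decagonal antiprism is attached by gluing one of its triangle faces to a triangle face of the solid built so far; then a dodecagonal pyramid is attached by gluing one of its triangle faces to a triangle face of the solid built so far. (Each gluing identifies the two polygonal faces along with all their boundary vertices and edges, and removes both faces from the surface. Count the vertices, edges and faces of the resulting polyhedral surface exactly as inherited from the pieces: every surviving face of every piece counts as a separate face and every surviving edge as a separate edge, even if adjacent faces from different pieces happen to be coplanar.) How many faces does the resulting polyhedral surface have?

46

A 14-gonal pyramid: V=15, E=28, F=15.
Attach a decagonal antiprism (V=20, E=40, F=22) along a 3-gon: merge 3 vertices and 3 edges, delete both glued faces → V=32, E=65, F=35.
Attach a dodecagonal pyramid (V=13, E=24, F=13) along a 3-gon: merge 3 vertices and 3 edges, delete both glued faces → V=42, E=86, F=46.
Check: V − E + F = 42 − 86 + 46 = 2.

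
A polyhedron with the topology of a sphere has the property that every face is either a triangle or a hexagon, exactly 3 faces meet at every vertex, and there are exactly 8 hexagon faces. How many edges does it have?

30

Let x be the number of triangles; then F = 8 + x.
Edge–face incidences: 2E = 6·8 + 3·x = 48 + 3x.
Every vertex has degree 3, so 3V = 2E.
Euler: V − E + F = 2 ⇒ (2E)/3 − E + (8 + x) = 2.
Multiply by 6: 2·(2E) − 3·(2E) + 6·(8 + x) = 12, i.e. 48 + 6x − (48 + 3x) = 12.
Collecting terms: 3x = 12, so x = 4.
Then 2E = 48 + 3·4 = 60, so E = 30, V = 2E/3 = 20, F = 8 + 4 = 12.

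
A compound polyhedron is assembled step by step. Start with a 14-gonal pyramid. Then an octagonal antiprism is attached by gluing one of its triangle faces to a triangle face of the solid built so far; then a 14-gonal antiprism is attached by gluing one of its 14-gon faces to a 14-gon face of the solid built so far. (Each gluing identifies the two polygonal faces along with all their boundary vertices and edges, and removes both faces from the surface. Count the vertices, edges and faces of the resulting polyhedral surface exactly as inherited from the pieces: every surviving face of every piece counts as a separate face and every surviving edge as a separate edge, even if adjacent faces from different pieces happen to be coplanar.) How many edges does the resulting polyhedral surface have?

A 14-gonal pyramid: V=15, E=28, F=15.
Attach an octagonal antiprism (V=16, E=32, F=18) along a 3-gon: merge 3 vertices and 3 edges, delete both glued faces → V=28, E=57, F=31.
Attach a 14-gonal antiprism (V=28, E=56, F=30) along a 14-gon: merge 14 vertices and 14 edges, delete both glued faces → V=42, E=99, F=59.
Check: V − E + F = 42 − 99 + 59 = 2.

99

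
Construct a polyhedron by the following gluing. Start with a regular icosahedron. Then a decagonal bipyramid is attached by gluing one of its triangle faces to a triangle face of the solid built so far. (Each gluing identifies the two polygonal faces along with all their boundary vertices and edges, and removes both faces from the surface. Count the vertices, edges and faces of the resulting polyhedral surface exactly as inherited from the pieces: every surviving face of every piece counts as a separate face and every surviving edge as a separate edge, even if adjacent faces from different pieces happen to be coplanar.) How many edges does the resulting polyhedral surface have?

A regular icosahedron: V=12, E=30, F=20.
Attach a decagonal bipyramid (V=12, E=30, F=20) along a 3-gon: merge 3 vertices and 3 edges, delete both glued faces → V=21, E=57, F=38.
Check: V − E + F = 21 − 57 + 38 = 2.

57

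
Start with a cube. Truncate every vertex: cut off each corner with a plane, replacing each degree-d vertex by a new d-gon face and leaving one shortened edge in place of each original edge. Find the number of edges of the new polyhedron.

36

The base solid has V = 8, E = 12, F = 6.
Truncation replaces each original edge-end by a new vertex, so V′ = 2E = 24.
Each original edge survives, and each old vertex of degree d contributes d new edges; summing degrees gives Σd = 2E, so E′ = E + 2E = 3E = 36.
Each original face survives and each original vertex becomes one new face: F′ = F + V = 14.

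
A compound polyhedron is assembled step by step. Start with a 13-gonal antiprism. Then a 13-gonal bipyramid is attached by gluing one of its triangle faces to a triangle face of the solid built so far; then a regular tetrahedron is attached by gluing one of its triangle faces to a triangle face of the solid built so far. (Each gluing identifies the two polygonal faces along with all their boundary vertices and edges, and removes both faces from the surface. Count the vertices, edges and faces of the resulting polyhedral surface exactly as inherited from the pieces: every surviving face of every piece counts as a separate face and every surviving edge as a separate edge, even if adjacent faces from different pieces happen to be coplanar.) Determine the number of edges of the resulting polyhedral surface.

91

A 13-gonal antiprism: V=26, E=52, F=28.
Attach a 13-gonal bipyramid (V=15, E=39, F=26) along a 3-gon: merge 3 vertices and 3 edges, delete both glued faces → V=38, E=88, F=52.
Attach a regular tetrahedron (V=4, E=6, F=4) along a 3-gon: merge 3 vertices and 3 edges, delete both glued faces → V=39, E=91, F=54.
Check: V − E + F = 39 − 91 + 54 = 2.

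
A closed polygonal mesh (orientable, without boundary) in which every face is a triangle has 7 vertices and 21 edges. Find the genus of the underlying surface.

1

Every face is a triangle and each edge borders two faces, so 3F = 2·21, giving F = 14.
χ = V − E + F = 7 − 21 + 14 = 0.
For a closed orientable surface χ = 2 − 2g, so g = (2 − (0))/2 = 1.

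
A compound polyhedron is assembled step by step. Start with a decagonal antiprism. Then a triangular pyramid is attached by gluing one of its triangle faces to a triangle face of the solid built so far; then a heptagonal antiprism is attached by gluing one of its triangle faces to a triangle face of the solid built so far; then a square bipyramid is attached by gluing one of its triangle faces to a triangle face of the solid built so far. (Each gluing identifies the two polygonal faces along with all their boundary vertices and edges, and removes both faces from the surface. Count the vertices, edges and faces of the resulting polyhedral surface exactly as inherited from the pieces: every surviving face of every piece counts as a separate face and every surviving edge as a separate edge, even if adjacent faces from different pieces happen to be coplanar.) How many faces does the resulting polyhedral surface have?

44

A decagonal antiprism: V=20, E=40, F=22.
Attach a triangular pyramid (V=4, E=6, F=4) along a 3-gon: merge 3 vertices and 3 edges, delete both glued faces → V=21, E=43, F=24.
Attach a heptagonal antiprism (V=14, E=28, F=16) along a 3-gon: merge 3 vertices and 3 edges, delete both glued faces → V=32, E=68, F=38.
Attach a square bipyramid (V=6, E=12, F=8) along a 3-gon: merge 3 vertices and 3 edges, delete both glued faces → V=35, E=77, F=44.
Check: V − E + F = 35 − 77 + 44 = 2.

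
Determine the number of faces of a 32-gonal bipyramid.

A bipyramid over an n-gon has 2n triangular faces and n + 2 vertices: V = 32 + 2 = 34, E = 3·32 = 96, F = 2·32 = 64.
Check: V − E + F = 34 − 96 + 64 = 2.

64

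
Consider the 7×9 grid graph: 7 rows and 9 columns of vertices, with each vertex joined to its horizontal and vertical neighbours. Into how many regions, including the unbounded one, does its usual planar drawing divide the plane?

The grid has V = 7·9 = 63 vertices and E = 7·8 + 9·6 = 110 edges.
F = 2 − V + E = 2 − 63 + 110 = 49.

49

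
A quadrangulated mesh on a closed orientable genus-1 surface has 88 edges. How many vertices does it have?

44

χ = 2 − 2·1 = 0, and every face is a square so 4F = 2E.
F = 2E/4 = 44. Then V = 0 + E − F = 0 + 88 − 44 = 44.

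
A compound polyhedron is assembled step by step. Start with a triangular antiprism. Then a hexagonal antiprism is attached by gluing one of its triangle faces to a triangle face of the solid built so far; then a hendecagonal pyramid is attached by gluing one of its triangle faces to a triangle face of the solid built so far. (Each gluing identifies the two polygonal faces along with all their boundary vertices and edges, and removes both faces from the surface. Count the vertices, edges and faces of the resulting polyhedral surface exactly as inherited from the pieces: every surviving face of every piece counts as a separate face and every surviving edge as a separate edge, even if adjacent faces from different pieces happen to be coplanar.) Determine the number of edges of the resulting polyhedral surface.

A triangular antiprism: V=6, E=12, F=8.
Attach a hexagonal antiprism (V=12, E=24, F=14) along a 3-gon: merge 3 vertices and 3 edges, delete both glued faces → V=15, E=33, F=20.
Attach a hendecagonal pyramid (V=12, E=22, F=12) along a 3-gon: merge 3 vertices and 3 edges, delete both glued faces → V=24, E=52, F=30.
Check: V − E + F = 24 − 52 + 30 = 2.

52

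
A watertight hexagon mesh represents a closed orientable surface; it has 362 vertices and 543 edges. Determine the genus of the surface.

1

Every face is a hexagon and each edge borders two faces, so 6F = 2·543, giving F = 181.
χ = V − E + F = 362 − 543 + 181 = 0.
For a closed orientable surface χ = 2 − 2g, so g = (2 − (0))/2 = 1.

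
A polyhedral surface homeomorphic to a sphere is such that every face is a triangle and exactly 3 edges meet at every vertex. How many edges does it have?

6

Each face has 3 edges and each edge borders two faces, so 2E = 3F.
Each vertex has degree 3, so 3V = 2E and hence V = 3F/3.
Euler: V − E + F = 2 ⇒ (3F/3) − (3F/2) + F = 2.
Multiply by 6: (6 − 9 + 6)F = 12, i.e. 3F = 12.
So F = 4, E = 3·4/2 = 6, V = 3·4/3 = 4.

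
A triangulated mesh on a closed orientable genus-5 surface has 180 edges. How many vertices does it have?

χ = 2 − 2·5 = -8, and every face is a triangle so 3F = 2E.
F = 2E/3 = 120. Then V = -8 + E − F = -8 + 180 − 120 = 52.

52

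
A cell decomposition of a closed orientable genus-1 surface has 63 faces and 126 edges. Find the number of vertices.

For a closed orientable surface of genus 1, χ = 2 − 2·1 = 0.
V = 0 + E − F = 0 + 126 − 63 = 63.

63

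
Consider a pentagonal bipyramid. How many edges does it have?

A bipyramid over an n-gon has 2n triangular faces and n + 2 vertices: V = 5 + 2 = 7, E = 3·5 = 15, F = 2·5 = 10.

15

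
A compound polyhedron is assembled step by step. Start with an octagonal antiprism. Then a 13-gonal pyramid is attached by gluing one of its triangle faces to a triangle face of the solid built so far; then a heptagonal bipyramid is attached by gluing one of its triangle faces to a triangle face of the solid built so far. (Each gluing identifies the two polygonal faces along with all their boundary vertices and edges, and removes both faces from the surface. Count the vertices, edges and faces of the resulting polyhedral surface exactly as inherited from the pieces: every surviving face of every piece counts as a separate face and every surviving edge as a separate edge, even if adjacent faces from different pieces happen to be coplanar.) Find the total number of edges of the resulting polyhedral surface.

73

An octagonal antiprism: V=16, E=32, F=18.
Attach a 13-gonal pyramid (V=14, E=26, F=14) along a 3-gon: merge 3 vertices and 3 edges, delete both glued faces → V=27, E=55, F=30.
Attach a heptagonal bipyramid (V=9, E=21, F=14) along a 3-gon: merge 3 vertices and 3 edges, delete both glued faces → V=33, E=73, F=42.
Check: V − E + F = 33 − 73 + 42 = 2.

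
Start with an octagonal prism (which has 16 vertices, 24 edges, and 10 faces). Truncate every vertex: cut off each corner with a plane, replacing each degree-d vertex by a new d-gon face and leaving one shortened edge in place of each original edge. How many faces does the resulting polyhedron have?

Truncation replaces each original edge-end by a new vertex, so V′ = 2E = 48.
Each original edge survives, and each old vertex of degree d contributes d new edges; summing degrees gives Σd = 2E, so E′ = E + 2E = 3E = 72.
Each original face survives and each original vertex becomes one new face: F′ = F + V = 26.

26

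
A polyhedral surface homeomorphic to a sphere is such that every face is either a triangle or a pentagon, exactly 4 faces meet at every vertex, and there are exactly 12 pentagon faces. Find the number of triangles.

20

Let x be the number of triangles; then F = 12 + x.
Edge–face incidences: 2E = 5·12 + 3·x = 60 + 3x.
Every vertex has degree 4, so 4V = 2E.
Euler: V − E + F = 2 ⇒ (2E)/4 − E + (12 + x) = 2.
Multiply by 8: 2·(2E) − 4·(2E) + 8·(12 + x) = 16, i.e. 96 + 8x − 2·(60 + 3x) = 16.
Collecting terms: 2x − 24 = 16, so 2x = 40, so x = 20.
Then 2E = 60 + 3·20 = 120, so E = 60, V = 2E/4 = 30, F = 12 + 20 = 32.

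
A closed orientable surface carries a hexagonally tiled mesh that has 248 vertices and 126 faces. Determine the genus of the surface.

3

Every face is a hexagon, so 2E = 6·126 = 756, giving E = 378.
χ = V − E + F = 248 − 378 + 126 = -4.
For a closed orientable surface χ = 2 − 2g, so g = (2 − (-4))/2 = 3.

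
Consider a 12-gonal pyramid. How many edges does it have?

24

A pyramid on an n-gon base has one n-gon and n triangles: V = 12 + 1 = 13, E = 2·12 = 24, F = 12 + 1 = 13.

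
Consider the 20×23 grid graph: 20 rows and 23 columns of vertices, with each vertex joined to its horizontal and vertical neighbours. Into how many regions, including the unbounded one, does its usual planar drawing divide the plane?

The grid has V = 20·23 = 460 vertices and E = 20·22 + 23·19 = 877 edges.
F = 2 − V + E = 2 − 460 + 877 = 419.

419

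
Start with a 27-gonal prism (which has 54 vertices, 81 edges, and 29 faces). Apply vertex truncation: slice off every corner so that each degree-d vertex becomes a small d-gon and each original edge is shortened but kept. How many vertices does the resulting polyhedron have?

162

Truncation replaces each original edge-end by a new vertex, so V′ = 2E = 162.
Each original edge survives, and each old vertex of degree d contributes d new edges; summing degrees gives Σd = 2E, so E′ = E + 2E = 3E = 243.
Each original face survives and each original vertex becomes one new face: F′ = F + V = 83.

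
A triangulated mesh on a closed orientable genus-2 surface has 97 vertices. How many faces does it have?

χ = 2 − 2·2 = -2, and every face is a triangle so 3F = 2E.
V − E + F = -2 with E = 3F/2 gives 97 − (3/2 − 1)·F = -2, so F = 198 and E = 297.

198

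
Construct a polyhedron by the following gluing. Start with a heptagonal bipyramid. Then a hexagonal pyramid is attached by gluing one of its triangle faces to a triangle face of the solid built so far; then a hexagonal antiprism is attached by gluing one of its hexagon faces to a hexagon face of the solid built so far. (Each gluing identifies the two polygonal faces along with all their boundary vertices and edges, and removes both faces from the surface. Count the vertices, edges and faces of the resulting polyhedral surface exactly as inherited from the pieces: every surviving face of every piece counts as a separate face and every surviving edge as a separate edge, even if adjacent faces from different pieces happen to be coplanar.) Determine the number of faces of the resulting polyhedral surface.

A heptagonal bipyramid: V=9, E=21, F=14.
Attach a hexagonal pyramid (V=7, E=12, F=7) along a 3-gon: merge 3 vertices and 3 edges, delete both glued faces → V=13, E=30, F=19.
Attach a hexagonal antiprism (V=12, E=24, F=14) along a 6-gon: merge 6 vertices and 6 edges, delete both glued faces → V=19, E=48, F=31.
Check: V − E + F = 19 − 48 + 31 = 2.

31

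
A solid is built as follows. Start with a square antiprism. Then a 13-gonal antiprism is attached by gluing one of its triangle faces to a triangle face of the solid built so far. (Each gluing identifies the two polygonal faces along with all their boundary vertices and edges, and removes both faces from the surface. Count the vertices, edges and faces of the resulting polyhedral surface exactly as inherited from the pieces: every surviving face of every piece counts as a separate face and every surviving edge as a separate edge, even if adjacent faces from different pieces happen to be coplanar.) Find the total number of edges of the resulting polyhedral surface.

A square antiprism: V=8, E=16, F=10.
Attach a 13-gonal antiprism (V=26, E=52, F=28) along a 3-gon: merge 3 vertices and 3 edges, delete both glued faces → V=31, E=65, F=36.
Check: V − E + F = 31 − 65 + 36 = 2.

65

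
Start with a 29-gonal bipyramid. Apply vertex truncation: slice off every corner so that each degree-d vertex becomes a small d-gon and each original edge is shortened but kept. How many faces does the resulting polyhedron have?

The base solid has V = 31, E = 87, F = 58.
Truncation replaces each original edge-end by a new vertex, so V′ = 2E = 174.
Each original edge survives, and each old vertex of degree d contributes d new edges; summing degrees gives Σd = 2E, so E′ = E + 2E = 3E = 261.
Each original face survives and each original vertex becomes one new face: F′ = F + V = 89.

89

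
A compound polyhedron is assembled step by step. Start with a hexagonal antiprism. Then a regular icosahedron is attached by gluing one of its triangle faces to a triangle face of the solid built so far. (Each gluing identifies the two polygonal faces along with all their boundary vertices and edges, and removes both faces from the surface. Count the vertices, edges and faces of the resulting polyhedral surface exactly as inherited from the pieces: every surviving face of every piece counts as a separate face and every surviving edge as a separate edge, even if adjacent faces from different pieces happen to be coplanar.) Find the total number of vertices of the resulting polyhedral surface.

A hexagonal antiprism: V=12, E=24, F=14.
Attach a regular icosahedron (V=12, E=30, F=20) along a 3-gon: merge 3 vertices and 3 edges, delete both glued faces → V=21, E=51, F=32.
Check: V − E + F = 21 − 51 + 32 = 2.

21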